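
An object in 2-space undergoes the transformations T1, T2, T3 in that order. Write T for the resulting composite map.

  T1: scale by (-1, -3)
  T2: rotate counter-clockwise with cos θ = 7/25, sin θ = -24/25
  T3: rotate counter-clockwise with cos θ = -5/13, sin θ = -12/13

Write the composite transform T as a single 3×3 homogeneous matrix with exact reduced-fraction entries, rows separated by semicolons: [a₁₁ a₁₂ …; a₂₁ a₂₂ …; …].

T = [323/325 108/325 0; -36/325 969/325 0; 0 0 1]

T1 = [-1 0 0; 0 -3 0; 0 0 1]
T2·T1 = [-7/25 -72/25 0; 24/25 -21/25 0; 0 0 1]
T3·…·T1 = [323/325 108/325 0; -36/325 969/325 0; 0 0 1]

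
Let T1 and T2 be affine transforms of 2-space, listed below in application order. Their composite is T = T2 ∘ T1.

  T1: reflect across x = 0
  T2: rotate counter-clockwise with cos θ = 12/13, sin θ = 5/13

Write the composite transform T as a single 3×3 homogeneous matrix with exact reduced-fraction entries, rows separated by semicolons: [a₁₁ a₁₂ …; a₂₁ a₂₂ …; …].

T = [-12/13 -5/13 0; -5/13 12/13 0; 0 0 1]

T1 = [-1 0 0; 0 1 0; 0 0 1]
T2·T1 = [-12/13 -5/13 0; -5/13 12/13 0; 0 0 1]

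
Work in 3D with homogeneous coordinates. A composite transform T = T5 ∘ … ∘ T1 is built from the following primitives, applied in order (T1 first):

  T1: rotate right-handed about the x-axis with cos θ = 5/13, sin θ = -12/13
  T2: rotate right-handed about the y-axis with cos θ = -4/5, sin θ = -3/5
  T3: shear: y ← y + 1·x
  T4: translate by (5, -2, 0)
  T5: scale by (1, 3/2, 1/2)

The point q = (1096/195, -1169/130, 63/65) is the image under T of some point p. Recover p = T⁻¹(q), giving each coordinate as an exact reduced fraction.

p = (2/3, 0, -5)

T1 = [1 0 0 0; 0 5/13 12/13 0; 0 -12/13 5/13 0; 0 0 0 1]
T2·T1 = [-4/5 36/65 -3/13 0; 0 5/13 12/13 0; 3/5 48/65 -4/13 0; 0 0 0 1]
T3·…·T1 = [-4/5 36/65 -3/13 0; -4/5 61/65 9/13 0; 3/5 48/65 -4/13 0; 0 0 0 1]
T4·…·T1 = [-4/5 36/65 -3/13 5; -4/5 61/65 9/13 -2; 3/5 48/65 -4/13 0; 0 0 0 1]
T5·…·T1 = [-4/5 36/65 -3/13 5; -6/5 183/130 27/26 -3; 3/10 24/65 -2/13 0; 0 0 0 1]
det M = 3/4; M⁻¹ = [-4/5 0 6/5 4; 11/65 10/39 96/65 -1/13; -15/13 8/13 -8/13 99/13; 0 0 0 1]
M⁻¹ · (1096/195, -1169/130, 63/65)ᵀ = (2/3, 0, -5)ᵀ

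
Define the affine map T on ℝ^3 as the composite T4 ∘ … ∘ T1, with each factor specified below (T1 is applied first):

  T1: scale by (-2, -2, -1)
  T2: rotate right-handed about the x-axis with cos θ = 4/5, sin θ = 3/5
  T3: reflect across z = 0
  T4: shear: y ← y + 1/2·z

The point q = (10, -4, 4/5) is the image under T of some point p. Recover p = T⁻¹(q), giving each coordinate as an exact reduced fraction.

T1 = [-2 0 0 0; 0 -2 0 0; 0 0 -1 0; 0 0 0 1]
T2·T1 = [-2 0 0 0; 0 -8/5 3/5 0; 0 -6/5 -4/5 0; 0 0 0 1]
T3·…·T1 = [-2 0 0 0; 0 -8/5 3/5 0; 0 6/5 4/5 0; 0 0 0 1]
T4·…·T1 = [-2 0 0 0; 0 -1 1 0; 0 6/5 4/5 0; 0 0 0 1]
det M = 4; M⁻¹ = [-1/2 0 0 0; 0 -2/5 1/2 0; 0 3/5 1/2 0; 0 0 0 1]
M⁻¹ · (10, -4, 4/5)ᵀ = (-5, 2, -2)ᵀ

p = (-5, 2, -2)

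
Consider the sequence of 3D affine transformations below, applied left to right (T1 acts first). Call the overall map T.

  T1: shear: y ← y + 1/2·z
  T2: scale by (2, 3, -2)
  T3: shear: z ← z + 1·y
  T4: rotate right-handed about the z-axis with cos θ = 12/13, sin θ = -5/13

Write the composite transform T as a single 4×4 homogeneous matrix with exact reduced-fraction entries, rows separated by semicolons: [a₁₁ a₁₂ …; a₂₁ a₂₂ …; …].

T = [24/13 15/13 15/26 0; -10/13 36/13 18/13 0; 0 3 -1/2 0; 0 0 0 1]

T1 = [1 0 0 0; 0 1 1/2 0; 0 0 1 0; 0 0 0 1]
T2·T1 = [2 0 0 0; 0 3 3/2 0; 0 0 -2 0; 0 0 0 1]
T3·…·T1 = [2 0 0 0; 0 3 3/2 0; 0 3 -1/2 0; 0 0 0 1]
T4·…·T1 = [24/13 15/13 15/26 0; -10/13 36/13 18/13 0; 0 3 -1/2 0; 0 0 0 1]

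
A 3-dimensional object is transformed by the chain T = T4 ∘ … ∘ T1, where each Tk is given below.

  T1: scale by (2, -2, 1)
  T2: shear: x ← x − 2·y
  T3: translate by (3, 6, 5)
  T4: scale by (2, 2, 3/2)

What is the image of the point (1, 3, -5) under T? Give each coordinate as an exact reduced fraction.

T1 scale by (2, -2, 1): (1, 3, -5) → (2, -6, -5)
T2 shear: x ← x − 2·y: (2, -6, -5) → (14, -6, -5)
T3 translate by (3, 6, 5): (14, -6, -5) → (17, 0, 0)
T4 scale by (2, 2, 3/2): (17, 0, 0) → (34, 0, 0)

T(p) = (34, 0, 0)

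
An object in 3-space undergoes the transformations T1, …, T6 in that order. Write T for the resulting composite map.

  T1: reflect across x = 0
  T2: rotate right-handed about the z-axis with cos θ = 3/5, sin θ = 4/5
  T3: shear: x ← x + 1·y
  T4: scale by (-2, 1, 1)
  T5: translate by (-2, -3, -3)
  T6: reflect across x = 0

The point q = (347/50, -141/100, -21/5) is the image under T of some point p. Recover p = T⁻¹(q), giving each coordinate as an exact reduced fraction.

T1 = [-1 0 0 0; 0 1 0 0; 0 0 1 0; 0 0 0 1]
T2·T1 = [-3/5 -4/5 0 0; -4/5 3/5 0 0; 0 0 1 0; 0 0 0 1]
T3·…·T1 = [-7/5 -1/5 0 0; -4/5 3/5 0 0; 0 0 1 0; 0 0 0 1]
T4·…·T1 = [14/5 2/5 0 0; -4/5 3/5 0 0; 0 0 1 0; 0 0 0 1]
T5·…·T1 = [14/5 2/5 0 -2; -4/5 3/5 0 -3; 0 0 1 -3; 0 0 0 1]
T6·…·T1 = [-14/5 -2/5 0 2; -4/5 3/5 0 -3; 0 0 1 -3; 0 0 0 1]
det M = -2; M⁻¹ = [-3/10 -1/5 0 0; -2/5 7/5 0 5; 0 0 1 3; 0 0 0 1]
M⁻¹ · (347/50, -141/100, -21/5)ᵀ = (-9/5, 1/4, -6/5)ᵀ

p = (-9/5, 1/4, -6/5)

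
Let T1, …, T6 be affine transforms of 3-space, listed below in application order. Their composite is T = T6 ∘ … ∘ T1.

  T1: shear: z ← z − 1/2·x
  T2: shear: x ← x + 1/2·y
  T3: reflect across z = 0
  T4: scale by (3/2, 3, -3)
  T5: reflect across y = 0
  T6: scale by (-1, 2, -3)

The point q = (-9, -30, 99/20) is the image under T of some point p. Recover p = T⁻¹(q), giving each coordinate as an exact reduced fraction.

T1 = [1 0 0 0; 0 1 0 0; -1/2 0 1 0; 0 0 0 1]
T2·T1 = [1 1/2 0 0; 0 1 0 0; -1/2 0 1 0; 0 0 0 1]
T3·…·T1 = [1 1/2 0 0; 0 1 0 0; 1/2 0 -1 0; 0 0 0 1]
T4·…·T1 = [3/2 3/4 0 0; 0 3 0 0; -3/2 0 3 0; 0 0 0 1]
T5·…·T1 = [3/2 3/4 0 0; 0 -3 0 0; -3/2 0 3 0; 0 0 0 1]
T6·…·T1 = [-3/2 -3/4 0 0; 0 -6 0 0; 9/2 0 -9 0; 0 0 0 1]
det M = -81; M⁻¹ = [-2/3 1/12 0 0; 0 -1/6 0 0; -1/3 1/24 -1/9 0; 0 0 0 1]
M⁻¹ · (-9, -30, 99/20)ᵀ = (7/2, 5, 6/5)ᵀ

p = (7/2, 5, 6/5)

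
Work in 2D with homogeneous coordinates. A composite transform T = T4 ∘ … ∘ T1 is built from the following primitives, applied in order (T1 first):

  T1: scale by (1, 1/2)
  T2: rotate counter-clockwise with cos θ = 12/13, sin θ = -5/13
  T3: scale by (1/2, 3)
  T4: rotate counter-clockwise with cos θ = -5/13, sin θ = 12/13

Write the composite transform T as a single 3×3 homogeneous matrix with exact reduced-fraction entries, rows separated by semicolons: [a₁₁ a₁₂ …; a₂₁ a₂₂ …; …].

T1 = [1 0 0; 0 1/2 0; 0 0 1]
T2·T1 = [12/13 5/26 0; -5/13 6/13 0; 0 0 1]
T3·…·T1 = [6/13 5/52 0; -15/13 18/13 0; 0 0 1]
T4·…·T1 = [150/169 -889/676 0; 147/169 -75/169 0; 0 0 1]

T = [150/169 -889/676 0; 147/169 -75/169 0; 0 0 1]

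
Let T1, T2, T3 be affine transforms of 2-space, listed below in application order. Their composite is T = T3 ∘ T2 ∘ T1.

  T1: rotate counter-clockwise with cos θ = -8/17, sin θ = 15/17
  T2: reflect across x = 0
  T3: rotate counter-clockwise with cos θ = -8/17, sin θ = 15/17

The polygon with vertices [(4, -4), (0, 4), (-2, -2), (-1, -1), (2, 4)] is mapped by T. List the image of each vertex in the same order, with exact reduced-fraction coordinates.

T1 rotate counter-clockwise with cos θ = -8/17, sin θ = 15/17: (4, -4) → (28/17, 92/17); (0, 4) → (-60/17, -32/17); (-2, -2) → (46/17, -14/17); (-1, -1) → (23/17, -7/17); (2, 4) → (-76/17, -2/17)
T2 reflect across x = 0: (28/17, 92/17) → (-28/17, 92/17); (-60/17, -32/17) → (60/17, -32/17); (46/17, -14/17) → (-46/17, -14/17); (23/17, -7/17) → (-23/17, -7/17); (-76/17, -2/17) → (76/17, -2/17)
T3 rotate counter-clockwise with cos θ = -8/17, sin θ = 15/17: (-28/17, 92/17) → (-4, -4); (60/17, -32/17) → (0, 4); (-46/17, -14/17) → (2, -2); (-23/17, -7/17) → (1, -1); (76/17, -2/17) → (-2, 4)

image vertices: (-4, -4), (0, 4), (2, -2), (1, -1), (-2, 4)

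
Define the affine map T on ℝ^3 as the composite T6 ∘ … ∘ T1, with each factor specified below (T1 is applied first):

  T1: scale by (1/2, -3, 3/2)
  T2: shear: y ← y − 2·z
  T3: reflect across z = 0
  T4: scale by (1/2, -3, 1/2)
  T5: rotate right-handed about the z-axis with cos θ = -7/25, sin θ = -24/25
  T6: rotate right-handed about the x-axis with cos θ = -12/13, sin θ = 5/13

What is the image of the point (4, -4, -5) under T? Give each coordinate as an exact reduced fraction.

T(p) = (-1951/25, -27939/1300, 318/65)

T1 scale by (1/2, -3, 3/2): (4, -4, -5) → (2, 12, -15/2)
T2 shear: y ← y − 2·z: (2, 12, -15/2) → (2, 27, -15/2)
T3 reflect across z = 0: (2, 27, -15/2) → (2, 27, 15/2)
T4 scale by (1/2, -3, 1/2): (2, 27, 15/2) → (1, -81, 15/4)
T5 rotate right-handed about the z-axis with cos θ = -7/25, sin θ = -24/25: (1, -81, 15/4) → (-1951/25, 543/25, 15/4)
T6 rotate right-handed about the x-axis with cos θ = -12/13, sin θ = 5/13: (-1951/25, 543/25, 15/4) → (-1951/25, -27939/1300, 318/65)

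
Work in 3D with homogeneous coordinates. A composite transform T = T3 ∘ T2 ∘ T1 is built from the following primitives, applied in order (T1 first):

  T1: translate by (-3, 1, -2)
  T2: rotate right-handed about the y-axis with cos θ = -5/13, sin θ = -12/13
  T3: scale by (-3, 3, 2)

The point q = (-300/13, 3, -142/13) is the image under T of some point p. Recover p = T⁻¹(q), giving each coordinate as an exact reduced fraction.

p = (-5, 0, -3)

T1 = [1 0 0 -3; 0 1 0 1; 0 0 1 -2; 0 0 0 1]
T2·T1 = [-5/13 0 -12/13 3; 0 1 0 1; 12/13 0 -5/13 -2; 0 0 0 1]
T3·…·T1 = [15/13 0 36/13 -9; 0 3 0 3; 24/13 0 -10/13 -4; 0 0 0 1]
det M = -18; M⁻¹ = [5/39 0 6/13 3; 0 1/3 0 -1; 4/13 0 -5/26 2; 0 0 0 1]
M⁻¹ · (-300/13, 3, -142/13)ᵀ = (-5, 0, -3)ᵀ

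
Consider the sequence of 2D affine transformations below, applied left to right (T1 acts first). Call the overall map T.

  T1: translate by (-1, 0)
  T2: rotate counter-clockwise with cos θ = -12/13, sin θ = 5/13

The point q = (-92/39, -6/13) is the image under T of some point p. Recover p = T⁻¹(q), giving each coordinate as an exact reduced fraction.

p = (3, 4/3)

T1 = [1 0 -1; 0 1 0; 0 0 1]
T2·T1 = [-12/13 -5/13 12/13; 5/13 -12/13 -5/13; 0 0 1]
det M = 1; M⁻¹ = [-12/13 5/13 1; -5/13 -12/13 0; 0 0 1]
M⁻¹ · (-92/39, -6/13)ᵀ = (3, 4/3)ᵀ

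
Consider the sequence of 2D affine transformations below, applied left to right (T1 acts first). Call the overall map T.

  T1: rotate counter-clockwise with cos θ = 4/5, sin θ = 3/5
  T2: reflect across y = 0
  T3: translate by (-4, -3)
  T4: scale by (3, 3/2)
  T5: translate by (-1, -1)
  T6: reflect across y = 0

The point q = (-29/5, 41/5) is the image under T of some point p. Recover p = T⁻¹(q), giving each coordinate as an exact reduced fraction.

T1 = [4/5 -3/5 0; 3/5 4/5 0; 0 0 1]
T2·T1 = [4/5 -3/5 0; -3/5 -4/5 0; 0 0 1]
T3·…·T1 = [4/5 -3/5 -4; -3/5 -4/5 -3; 0 0 1]
T4·…·T1 = [12/5 -9/5 -12; -9/10 -6/5 -9/2; 0 0 1]
T5·…·T1 = [12/5 -9/5 -13; -9/10 -6/5 -11/2; 0 0 1]
T6·…·T1 = [12/5 -9/5 -13; 9/10 6/5 11/2; 0 0 1]
det M = 9/2; M⁻¹ = [4/15 2/5 19/15; -1/5 8/15 -83/15; 0 0 1]
M⁻¹ · (-29/5, 41/5)ᵀ = (3, 0)ᵀ

p = (3, 0)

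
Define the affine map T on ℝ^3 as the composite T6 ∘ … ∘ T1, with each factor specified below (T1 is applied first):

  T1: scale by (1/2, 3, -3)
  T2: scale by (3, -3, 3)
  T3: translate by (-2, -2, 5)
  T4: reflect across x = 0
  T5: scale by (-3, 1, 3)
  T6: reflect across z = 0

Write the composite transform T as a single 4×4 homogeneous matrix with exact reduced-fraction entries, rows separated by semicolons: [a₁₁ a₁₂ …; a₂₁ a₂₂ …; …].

T = [9/2 0 0 -6; 0 -9 0 -2; 0 0 27 -15; 0 0 0 1]

T1 = [1/2 0 0 0; 0 3 0 0; 0 0 -3 0; 0 0 0 1]
T2·T1 = [3/2 0 0 0; 0 -9 0 0; 0 0 -9 0; 0 0 0 1]
T3·…·T1 = [3/2 0 0 -2; 0 -9 0 -2; 0 0 -9 5; 0 0 0 1]
T4·…·T1 = [-3/2 0 0 2; 0 -9 0 -2; 0 0 -9 5; 0 0 0 1]
T5·…·T1 = [9/2 0 0 -6; 0 -9 0 -2; 0 0 -27 15; 0 0 0 1]
T6·…·T1 = [9/2 0 0 -6; 0 -9 0 -2; 0 0 27 -15; 0 0 0 1]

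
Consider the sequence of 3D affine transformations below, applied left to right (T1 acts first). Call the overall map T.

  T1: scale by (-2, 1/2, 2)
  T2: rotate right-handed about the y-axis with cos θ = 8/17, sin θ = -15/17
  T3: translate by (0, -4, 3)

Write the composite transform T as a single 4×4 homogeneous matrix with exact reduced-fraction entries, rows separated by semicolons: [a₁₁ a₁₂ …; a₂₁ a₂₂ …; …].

T = [-16/17 0 -30/17 0; 0 1/2 0 -4; -30/17 0 16/17 3; 0 0 0 1]

T1 = [-2 0 0 0; 0 1/2 0 0; 0 0 2 0; 0 0 0 1]
T2·T1 = [-16/17 0 -30/17 0; 0 1/2 0 0; -30/17 0 16/17 0; 0 0 0 1]
T3·…·T1 = [-16/17 0 -30/17 0; 0 1/2 0 -4; -30/17 0 16/17 3; 0 0 0 1]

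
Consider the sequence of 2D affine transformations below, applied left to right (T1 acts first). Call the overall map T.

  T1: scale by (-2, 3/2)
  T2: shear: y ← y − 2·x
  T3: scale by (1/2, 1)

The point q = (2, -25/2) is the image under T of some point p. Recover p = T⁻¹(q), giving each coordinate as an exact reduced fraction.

p = (-2, -3)

T1 = [-2 0 0; 0 3/2 0; 0 0 1]
T2·T1 = [-2 0 0; 4 3/2 0; 0 0 1]
T3·…·T1 = [-1 0 0; 4 3/2 0; 0 0 1]
det M = -3/2; M⁻¹ = [-1 0 0; 8/3 2/3 0; 0 0 1]
M⁻¹ · (2, -25/2)ᵀ = (-2, -3)ᵀ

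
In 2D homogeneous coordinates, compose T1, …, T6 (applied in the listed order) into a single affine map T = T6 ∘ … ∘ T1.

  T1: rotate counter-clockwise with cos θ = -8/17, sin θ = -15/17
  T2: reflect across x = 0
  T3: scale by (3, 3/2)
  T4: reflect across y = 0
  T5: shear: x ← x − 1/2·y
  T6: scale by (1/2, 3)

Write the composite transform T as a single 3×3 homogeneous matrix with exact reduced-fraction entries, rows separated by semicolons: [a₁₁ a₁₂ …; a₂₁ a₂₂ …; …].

T = [3/8 -3/2 0; 135/34 36/17 0; 0 0 1]

T1 = [-8/17 15/17 0; -15/17 -8/17 0; 0 0 1]
T2·T1 = [8/17 -15/17 0; -15/17 -8/17 0; 0 0 1]
T3·…·T1 = [24/17 -45/17 0; -45/34 -12/17 0; 0 0 1]
T4·…·T1 = [24/17 -45/17 0; 45/34 12/17 0; 0 0 1]
T5·…·T1 = [3/4 -3 0; 45/34 12/17 0; 0 0 1]
T6·…·T1 = [3/8 -3/2 0; 135/34 36/17 0; 0 0 1]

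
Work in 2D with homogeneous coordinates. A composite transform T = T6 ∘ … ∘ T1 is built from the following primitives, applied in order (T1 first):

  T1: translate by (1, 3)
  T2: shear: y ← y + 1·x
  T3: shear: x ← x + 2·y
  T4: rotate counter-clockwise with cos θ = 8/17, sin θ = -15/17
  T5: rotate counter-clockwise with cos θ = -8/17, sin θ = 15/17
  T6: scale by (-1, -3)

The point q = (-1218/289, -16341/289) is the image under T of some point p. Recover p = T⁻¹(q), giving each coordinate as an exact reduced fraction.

T1 = [1 0 1; 0 1 3; 0 0 1]
T2·T1 = [1 0 1; 1 1 4; 0 0 1]
T3·…·T1 = [3 2 9; 1 1 4; 0 0 1]
T4·…·T1 = [39/17 31/17 132/17; -37/17 -22/17 -103/17; 0 0 1]
T5·…·T1 = [243/289 82/289 489/289; 881/289 641/289 2804/289; 0 0 1]
T6·…·T1 = [-243/289 -82/289 -489/289; -2643/289 -1923/289 -8412/289; 0 0 1]
det M = 3; M⁻¹ = [-641/289 82/867 -1; 881/289 -81/289 -3; 0 0 1]
M⁻¹ · (-1218/289, -16341/289)ᵀ = (3, 0)ᵀ

p = (3, 0)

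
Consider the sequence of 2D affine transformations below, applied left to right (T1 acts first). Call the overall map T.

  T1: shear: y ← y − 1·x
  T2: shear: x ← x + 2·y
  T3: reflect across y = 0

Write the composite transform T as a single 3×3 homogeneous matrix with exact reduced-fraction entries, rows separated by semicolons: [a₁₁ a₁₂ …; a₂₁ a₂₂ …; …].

T = [-1 2 0; 1 -1 0; 0 0 1]

T1 = [1 0 0; -1 1 0; 0 0 1]
T2·T1 = [-1 2 0; -1 1 0; 0 0 1]
T3·…·T1 = [-1 2 0; 1 -1 0; 0 0 1]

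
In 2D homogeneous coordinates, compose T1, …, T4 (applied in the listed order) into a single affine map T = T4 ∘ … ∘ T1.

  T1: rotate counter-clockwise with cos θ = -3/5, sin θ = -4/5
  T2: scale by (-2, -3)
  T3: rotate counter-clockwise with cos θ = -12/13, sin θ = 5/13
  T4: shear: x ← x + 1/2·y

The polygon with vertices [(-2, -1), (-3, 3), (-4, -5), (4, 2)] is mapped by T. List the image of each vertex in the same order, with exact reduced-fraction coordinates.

image vertices: (401/65, 376/65), (498/65, -102/65), (67/5, 92/5), (-802/65, -752/65)

T1 rotate counter-clockwise with cos θ = -3/5, sin θ = -4/5: (-2, -1) → (2/5, 11/5); (-3, 3) → (21/5, 3/5); (-4, -5) → (-8/5, 31/5); (4, 2) → (-4/5, -22/5)
T2 scale by (-2, -3): (2/5, 11/5) → (-4/5, -33/5); (21/5, 3/5) → (-42/5, -9/5); (-8/5, 31/5) → (16/5, -93/5); (-4/5, -22/5) → (8/5, 66/5)
T3 rotate counter-clockwise with cos θ = -12/13, sin θ = 5/13: (-4/5, -33/5) → (213/65, 376/65); (-42/5, -9/5) → (549/65, -102/65); (16/5, -93/5) → (21/5, 92/5); (8/5, 66/5) → (-426/65, -752/65)
T4 shear: x ← x + 1/2·y: (213/65, 376/65) → (401/65, 376/65); (549/65, -102/65) → (498/65, -102/65); (21/5, 92/5) → (67/5, 92/5); (-426/65, -752/65) → (-802/65, -752/65)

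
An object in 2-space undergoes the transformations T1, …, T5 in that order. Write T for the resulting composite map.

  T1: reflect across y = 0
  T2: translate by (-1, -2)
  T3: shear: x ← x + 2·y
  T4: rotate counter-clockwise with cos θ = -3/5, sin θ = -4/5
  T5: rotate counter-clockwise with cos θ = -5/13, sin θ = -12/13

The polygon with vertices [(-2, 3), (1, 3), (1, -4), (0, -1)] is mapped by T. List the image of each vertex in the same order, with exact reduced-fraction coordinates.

image vertices: (709/65, -563/65), (122/13, -79/13), (-244/65, 158/65), (31/13, -27/13)

T1 reflect across y = 0: (-2, 3) → (-2, -3); (1, 3) → (1, -3); (1, -4) → (1, 4); (0, -1) → (0, 1)
T2 translate by (-1, -2): (-2, -3) → (-3, -5); (1, -3) → (0, -5); (1, 4) → (0, 2); (0, 1) → (-1, -1)
T3 shear: x ← x + 2·y: (-3, -5) → (-13, -5); (0, -5) → (-10, -5); (0, 2) → (4, 2); (-1, -1) → (-3, -1)
T4 rotate counter-clockwise with cos θ = -3/5, sin θ = -4/5: (-13, -5) → (19/5, 67/5); (-10, -5) → (2, 11); (4, 2) → (-4/5, -22/5); (-3, -1) → (1, 3)
T5 rotate counter-clockwise with cos θ = -5/13, sin θ = -12/13: (19/5, 67/5) → (709/65, -563/65); (2, 11) → (122/13, -79/13); (-4/5, -22/5) → (-244/65, 158/65); (1, 3) → (31/13, -27/13)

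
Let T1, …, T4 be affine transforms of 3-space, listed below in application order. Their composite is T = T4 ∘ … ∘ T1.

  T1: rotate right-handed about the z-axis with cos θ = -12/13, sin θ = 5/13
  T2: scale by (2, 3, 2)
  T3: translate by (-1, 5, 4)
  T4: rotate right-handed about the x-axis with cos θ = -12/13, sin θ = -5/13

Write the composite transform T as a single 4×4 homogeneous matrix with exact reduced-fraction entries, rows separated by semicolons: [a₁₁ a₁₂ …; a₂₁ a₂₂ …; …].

T = [-24/13 -10/13 0 -1; -180/169 432/169 10/13 -40/13; -75/169 180/169 -24/13 -73/13; 0 0 0 1]

T1 = [-12/13 -5/13 0 0; 5/13 -12/13 0 0; 0 0 1 0; 0 0 0 1]
T2·T1 = [-24/13 -10/13 0 0; 15/13 -36/13 0 0; 0 0 2 0; 0 0 0 1]
T3·…·T1 = [-24/13 -10/13 0 -1; 15/13 -36/13 0 5; 0 0 2 4; 0 0 0 1]
T4·…·T1 = [-24/13 -10/13 0 -1; -180/169 432/169 10/13 -40/13; -75/169 180/169 -24/13 -73/13; 0 0 0 1]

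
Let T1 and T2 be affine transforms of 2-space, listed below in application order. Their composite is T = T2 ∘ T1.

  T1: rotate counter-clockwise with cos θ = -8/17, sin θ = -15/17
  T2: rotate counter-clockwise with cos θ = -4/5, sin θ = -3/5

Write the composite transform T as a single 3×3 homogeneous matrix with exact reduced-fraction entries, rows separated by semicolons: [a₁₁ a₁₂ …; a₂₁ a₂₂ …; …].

T1 = [-8/17 15/17 0; -15/17 -8/17 0; 0 0 1]
T2·T1 = [-13/85 -84/85 0; 84/85 -13/85 0; 0 0 1]

T = [-13/85 -84/85 0; 84/85 -13/85 0; 0 0 1]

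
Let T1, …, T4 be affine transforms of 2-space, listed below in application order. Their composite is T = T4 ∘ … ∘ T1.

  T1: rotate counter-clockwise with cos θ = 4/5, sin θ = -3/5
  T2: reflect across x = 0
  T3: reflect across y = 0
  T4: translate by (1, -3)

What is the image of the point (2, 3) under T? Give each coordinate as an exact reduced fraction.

T1 rotate counter-clockwise with cos θ = 4/5, sin θ = -3/5: (2, 3) → (17/5, 6/5)
T2 reflect across x = 0: (17/5, 6/5) → (-17/5, 6/5)
T3 reflect across y = 0: (-17/5, 6/5) → (-17/5, -6/5)
T4 translate by (1, -3): (-17/5, -6/5) → (-12/5, -21/5)

T(p) = (-12/5, -21/5)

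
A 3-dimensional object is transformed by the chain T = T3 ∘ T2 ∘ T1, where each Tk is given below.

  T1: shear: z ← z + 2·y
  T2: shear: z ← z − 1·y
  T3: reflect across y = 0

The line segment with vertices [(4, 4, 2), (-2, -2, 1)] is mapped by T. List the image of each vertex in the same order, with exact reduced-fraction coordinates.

T1 shear: z ← z + 2·y: (4, 4, 2) → (4, 4, 10); (-2, -2, 1) → (-2, -2, -3)
T2 shear: z ← z − 1·y: (4, 4, 10) → (4, 4, 6); (-2, -2, -3) → (-2, -2, -1)
T3 reflect across y = 0: (4, 4, 6) → (4, -4, 6); (-2, -2, -1) → (-2, 2, -1)

image vertices: (4, -4, 6), (-2, 2, -1)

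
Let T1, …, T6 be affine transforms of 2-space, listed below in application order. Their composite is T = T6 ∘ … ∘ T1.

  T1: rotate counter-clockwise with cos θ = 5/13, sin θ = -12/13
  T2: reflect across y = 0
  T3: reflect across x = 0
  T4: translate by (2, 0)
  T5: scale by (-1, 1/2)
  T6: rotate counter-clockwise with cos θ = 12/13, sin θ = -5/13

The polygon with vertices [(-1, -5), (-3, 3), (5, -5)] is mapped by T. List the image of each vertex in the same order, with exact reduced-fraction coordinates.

image vertices: (-163/26, 41/13), (-375/338, -281/169), (-1039/338, 815/169)

T1 rotate counter-clockwise with cos θ = 5/13, sin θ = -12/13: (-1, -5) → (-5, -1); (-3, 3) → (21/13, 51/13); (5, -5) → (-35/13, -85/13)
T2 reflect across y = 0: (-5, -1) → (-5, 1); (21/13, 51/13) → (21/13, -51/13); (-35/13, -85/13) → (-35/13, 85/13)
T3 reflect across x = 0: (-5, 1) → (5, 1); (21/13, -51/13) → (-21/13, -51/13); (-35/13, 85/13) → (35/13, 85/13)
T4 translate by (2, 0): (5, 1) → (7, 1); (-21/13, -51/13) → (5/13, -51/13); (35/13, 85/13) → (61/13, 85/13)
T5 scale by (-1, 1/2): (7, 1) → (-7, 1/2); (5/13, -51/13) → (-5/13, -51/26); (61/13, 85/13) → (-61/13, 85/26)
T6 rotate counter-clockwise with cos θ = 12/13, sin θ = -5/13: (-7, 1/2) → (-163/26, 41/13); (-5/13, -51/26) → (-375/338, -281/169); (-61/13, 85/26) → (-1039/338, 815/169)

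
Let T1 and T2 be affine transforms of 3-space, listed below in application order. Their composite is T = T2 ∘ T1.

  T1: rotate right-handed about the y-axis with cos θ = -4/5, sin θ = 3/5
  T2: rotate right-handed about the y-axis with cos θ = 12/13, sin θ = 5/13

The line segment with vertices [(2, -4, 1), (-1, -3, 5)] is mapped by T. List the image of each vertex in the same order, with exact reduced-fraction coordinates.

image vertices: (-22/13, -4, -19/13), (11/5, -3, -23/5)

T1 rotate right-handed about the y-axis with cos θ = -4/5, sin θ = 3/5: (2, -4, 1) → (-1, -4, -2); (-1, -3, 5) → (19/5, -3, -17/5)
T2 rotate right-handed about the y-axis with cos θ = 12/13, sin θ = 5/13: (-1, -4, -2) → (-22/13, -4, -19/13); (19/5, -3, -17/5) → (11/5, -3, -23/5)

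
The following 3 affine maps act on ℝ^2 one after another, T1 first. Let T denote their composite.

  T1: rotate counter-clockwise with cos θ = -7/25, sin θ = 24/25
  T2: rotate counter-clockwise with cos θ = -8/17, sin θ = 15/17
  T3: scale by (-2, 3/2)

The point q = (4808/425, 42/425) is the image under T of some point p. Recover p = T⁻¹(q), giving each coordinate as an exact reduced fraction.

T1 = [-7/25 -24/25 0; 24/25 -7/25 0; 0 0 1]
T2·T1 = [-304/425 297/425 0; -297/425 -304/425 0; 0 0 1]
T3·…·T1 = [608/425 -594/425 0; -891/850 -456/425 0; 0 0 1]
det M = -3; M⁻¹ = [152/425 -198/425 0; -297/850 -608/1275 0; 0 0 1]
M⁻¹ · (4808/425, 42/425)ᵀ = (4, -4)ᵀ

p = (4, -4)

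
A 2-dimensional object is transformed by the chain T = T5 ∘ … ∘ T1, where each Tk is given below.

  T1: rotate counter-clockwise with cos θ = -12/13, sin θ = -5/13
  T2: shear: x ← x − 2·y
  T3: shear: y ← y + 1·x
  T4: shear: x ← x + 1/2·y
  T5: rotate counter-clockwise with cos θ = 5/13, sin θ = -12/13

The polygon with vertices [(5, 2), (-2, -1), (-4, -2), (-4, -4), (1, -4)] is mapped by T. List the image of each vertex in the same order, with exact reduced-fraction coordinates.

T1 rotate counter-clockwise with cos θ = -12/13, sin θ = -5/13: (5, 2) → (-50/13, -49/13); (-2, -1) → (19/13, 22/13); (-4, -2) → (38/13, 44/13); (-4, -4) → (28/13, 68/13); (1, -4) → (-32/13, 43/13)
T2 shear: x ← x − 2·y: (-50/13, -49/13) → (48/13, -49/13); (19/13, 22/13) → (-25/13, 22/13); (38/13, 44/13) → (-50/13, 44/13); (28/13, 68/13) → (-108/13, 68/13); (-32/13, 43/13) → (-118/13, 43/13)
T3 shear: y ← y + 1·x: (48/13, -49/13) → (48/13, -1/13); (-25/13, 22/13) → (-25/13, -3/13); (-50/13, 44/13) → (-50/13, -6/13); (-108/13, 68/13) → (-108/13, -40/13); (-118/13, 43/13) → (-118/13, -75/13)
T4 shear: x ← x + 1/2·y: (48/13, -1/13) → (95/26, -1/13); (-25/13, -3/13) → (-53/26, -3/13); (-50/13, -6/13) → (-53/13, -6/13); (-108/13, -40/13) → (-128/13, -40/13); (-118/13, -75/13) → (-311/26, -75/13)
T5 rotate counter-clockwise with cos θ = 5/13, sin θ = -12/13: (95/26, -1/13) → (451/338, -575/169); (-53/26, -3/13) → (-337/338, 303/169); (-53/13, -6/13) → (-337/169, 606/169); (-128/13, -40/13) → (-1120/169, 1336/169); (-311/26, -75/13) → (-3355/338, 1491/169)

image vertices: (451/338, -575/169), (-337/338, 303/169), (-337/169, 606/169), (-1120/169, 1336/169), (-3355/338, 1491/169)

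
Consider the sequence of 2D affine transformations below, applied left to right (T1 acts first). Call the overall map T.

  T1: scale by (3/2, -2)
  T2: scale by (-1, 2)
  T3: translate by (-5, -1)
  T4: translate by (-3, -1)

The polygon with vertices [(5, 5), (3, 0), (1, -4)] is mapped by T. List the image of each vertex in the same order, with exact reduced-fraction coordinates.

image vertices: (-31/2, -22), (-25/2, -2), (-19/2, 14)

T1 scale by (3/2, -2): (5, 5) → (15/2, -10); (3, 0) → (9/2, 0); (1, -4) → (3/2, 8)
T2 scale by (-1, 2): (15/2, -10) → (-15/2, -20); (9/2, 0) → (-9/2, 0); (3/2, 8) → (-3/2, 16)
T3 translate by (-5, -1): (-15/2, -20) → (-25/2, -21); (-9/2, 0) → (-19/2, -1); (-3/2, 16) → (-13/2, 15)
T4 translate by (-3, -1): (-25/2, -21) → (-31/2, -22); (-19/2, -1) → (-25/2, -2); (-13/2, 15) → (-19/2, 14)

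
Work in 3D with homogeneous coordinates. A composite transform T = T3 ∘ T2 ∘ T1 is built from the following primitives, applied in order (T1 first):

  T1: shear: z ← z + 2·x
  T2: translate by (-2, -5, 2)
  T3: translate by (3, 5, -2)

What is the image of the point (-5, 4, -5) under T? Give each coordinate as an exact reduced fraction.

T1 shear: z ← z + 2·x: (-5, 4, -5) → (-5, 4, -15)
T2 translate by (-2, -5, 2): (-5, 4, -15) → (-7, -1, -13)
T3 translate by (3, 5, -2): (-7, -1, -13) → (-4, 4, -15)

T(p) = (-4, 4, -15)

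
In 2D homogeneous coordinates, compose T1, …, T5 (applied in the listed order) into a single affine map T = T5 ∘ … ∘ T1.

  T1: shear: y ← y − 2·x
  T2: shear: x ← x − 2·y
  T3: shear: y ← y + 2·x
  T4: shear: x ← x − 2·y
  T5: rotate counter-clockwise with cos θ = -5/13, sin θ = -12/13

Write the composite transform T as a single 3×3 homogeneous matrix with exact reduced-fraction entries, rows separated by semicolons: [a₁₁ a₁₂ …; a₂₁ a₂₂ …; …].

T = [151/13 -56/13 0; 92/13 -33/13 0; 0 0 1]

T1 = [1 0 0; -2 1 0; 0 0 1]
T2·T1 = [5 -2 0; -2 1 0; 0 0 1]
T3·…·T1 = [5 -2 0; 8 -3 0; 0 0 1]
T4·…·T1 = [-11 4 0; 8 -3 0; 0 0 1]
T5·…·T1 = [151/13 -56/13 0; 92/13 -33/13 0; 0 0 1]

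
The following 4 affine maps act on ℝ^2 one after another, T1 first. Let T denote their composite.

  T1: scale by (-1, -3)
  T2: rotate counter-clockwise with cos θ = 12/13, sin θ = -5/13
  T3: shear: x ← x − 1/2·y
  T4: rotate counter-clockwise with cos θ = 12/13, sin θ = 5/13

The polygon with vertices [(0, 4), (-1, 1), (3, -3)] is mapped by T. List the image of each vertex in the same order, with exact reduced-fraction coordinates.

T1 scale by (-1, -3): (0, 4) → (0, -12); (-1, 1) → (1, -3); (3, -3) → (-3, 9)
T2 rotate counter-clockwise with cos θ = 12/13, sin θ = -5/13: (0, -12) → (-60/13, -144/13); (1, -3) → (-3/13, -41/13); (-3, 9) → (9/13, 123/13)
T3 shear: x ← x − 1/2·y: (-60/13, -144/13) → (12/13, -144/13); (-3/13, -41/13) → (35/26, -41/13); (9/13, 123/13) → (-105/26, 123/13)
T4 rotate counter-clockwise with cos θ = 12/13, sin θ = 5/13: (12/13, -144/13) → (864/169, -1668/169); (35/26, -41/13) → (415/169, -809/338); (-105/26, 123/13) → (-1245/169, 2427/338)

image vertices: (864/169, -1668/169), (415/169, -809/338), (-1245/169, 2427/338)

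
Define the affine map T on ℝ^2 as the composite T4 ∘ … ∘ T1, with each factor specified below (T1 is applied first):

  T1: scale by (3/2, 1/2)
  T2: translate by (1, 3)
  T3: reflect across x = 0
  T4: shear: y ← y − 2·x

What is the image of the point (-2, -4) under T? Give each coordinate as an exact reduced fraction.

T1 scale by (3/2, 1/2): (-2, -4) → (-3, -2)
T2 translate by (1, 3): (-3, -2) → (-2, 1)
T3 reflect across x = 0: (-2, 1) → (2, 1)
T4 shear: y ← y − 2·x: (2, 1) → (2, -3)

T(p) = (2, -3)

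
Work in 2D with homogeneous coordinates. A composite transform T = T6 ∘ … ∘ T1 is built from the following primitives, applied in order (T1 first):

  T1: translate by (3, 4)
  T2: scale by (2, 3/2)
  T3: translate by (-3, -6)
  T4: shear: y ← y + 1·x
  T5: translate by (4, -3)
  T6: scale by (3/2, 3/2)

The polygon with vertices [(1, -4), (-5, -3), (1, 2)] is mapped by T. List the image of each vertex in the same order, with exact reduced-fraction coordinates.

T1 translate by (3, 4): (1, -4) → (4, 0); (-5, -3) → (-2, 1); (1, 2) → (4, 6)
T2 scale by (2, 3/2): (4, 0) → (8, 0); (-2, 1) → (-4, 3/2); (4, 6) → (8, 9)
T3 translate by (-3, -6): (8, 0) → (5, -6); (-4, 3/2) → (-7, -9/2); (8, 9) → (5, 3)
T4 shear: y ← y + 1·x: (5, -6) → (5, -1); (-7, -9/2) → (-7, -23/2); (5, 3) → (5, 8)
T5 translate by (4, -3): (5, -1) → (9, -4); (-7, -23/2) → (-3, -29/2); (5, 8) → (9, 5)
T6 scale by (3/2, 3/2): (9, -4) → (27/2, -6); (-3, -29/2) → (-9/2, -87/4); (9, 5) → (27/2, 15/2)

image vertices: (27/2, -6), (-9/2, -87/4), (27/2, 15/2)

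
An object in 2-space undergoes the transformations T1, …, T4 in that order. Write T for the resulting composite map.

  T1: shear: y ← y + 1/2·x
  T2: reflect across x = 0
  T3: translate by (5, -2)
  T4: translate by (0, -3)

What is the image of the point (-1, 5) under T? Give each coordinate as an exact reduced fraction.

T(p) = (6, -1/2)

T1 shear: y ← y + 1/2·x: (-1, 5) → (-1, 9/2)
T2 reflect across x = 0: (-1, 9/2) → (1, 9/2)
T3 translate by (5, -2): (1, 9/2) → (6, 5/2)
T4 translate by (0, -3): (6, 5/2) → (6, -1/2)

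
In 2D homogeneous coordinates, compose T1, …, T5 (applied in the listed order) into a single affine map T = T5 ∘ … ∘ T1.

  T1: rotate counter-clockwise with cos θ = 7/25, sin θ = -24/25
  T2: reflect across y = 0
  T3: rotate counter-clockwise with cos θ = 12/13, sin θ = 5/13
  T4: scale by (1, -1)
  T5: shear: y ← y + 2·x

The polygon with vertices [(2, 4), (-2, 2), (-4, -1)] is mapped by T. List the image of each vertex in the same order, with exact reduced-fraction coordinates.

T1 rotate counter-clockwise with cos θ = 7/25, sin θ = -24/25: (2, 4) → (22/5, -4/5); (-2, 2) → (34/25, 62/25); (-4, -1) → (-52/25, 89/25)
T2 reflect across y = 0: (22/5, -4/5) → (22/5, 4/5); (34/25, 62/25) → (34/25, -62/25); (-52/25, 89/25) → (-52/25, -89/25)
T3 rotate counter-clockwise with cos θ = 12/13, sin θ = 5/13: (22/5, 4/5) → (244/65, 158/65); (34/25, -62/25) → (718/325, -574/325); (-52/25, -89/25) → (-179/325, -1328/325)
T4 scale by (1, -1): (244/65, 158/65) → (244/65, -158/65); (718/325, -574/325) → (718/325, 574/325); (-179/325, -1328/325) → (-179/325, 1328/325)
T5 shear: y ← y + 2·x: (244/65, -158/65) → (244/65, 66/13); (718/325, 574/325) → (718/325, 402/65); (-179/325, 1328/325) → (-179/325, 194/65)

image vertices: (244/65, 66/13), (718/325, 402/65), (-179/325, 194/65)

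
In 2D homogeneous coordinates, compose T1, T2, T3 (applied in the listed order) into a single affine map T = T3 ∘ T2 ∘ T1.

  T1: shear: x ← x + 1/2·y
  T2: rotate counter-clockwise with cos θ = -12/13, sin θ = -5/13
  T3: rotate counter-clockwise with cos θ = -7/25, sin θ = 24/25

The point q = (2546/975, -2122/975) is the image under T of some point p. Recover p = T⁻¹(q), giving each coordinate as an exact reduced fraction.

p = (3, 2/3)

T1 = [1 1/2 0; 0 1 0; 0 0 1]
T2·T1 = [-12/13 -1/13 0; -5/13 -29/26 0; 0 0 1]
T3·…·T1 = [204/325 71/65 0; -253/325 31/130 0; 0 0 1]
det M = 1; M⁻¹ = [31/130 -71/65 0; 253/325 204/325 0; 0 0 1]
M⁻¹ · (2546/975, -2122/975)ᵀ = (3, 2/3)ᵀ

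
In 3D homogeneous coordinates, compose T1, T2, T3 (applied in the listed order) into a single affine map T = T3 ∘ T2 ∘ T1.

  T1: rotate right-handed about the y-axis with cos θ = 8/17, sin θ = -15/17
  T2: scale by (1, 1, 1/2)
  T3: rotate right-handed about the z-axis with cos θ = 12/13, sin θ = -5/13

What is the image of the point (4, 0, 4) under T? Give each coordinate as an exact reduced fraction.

T1 rotate right-handed about the y-axis with cos θ = 8/17, sin θ = -15/17: (4, 0, 4) → (-28/17, 0, 92/17)
T2 scale by (1, 1, 1/2): (-28/17, 0, 92/17) → (-28/17, 0, 46/17)
T3 rotate right-handed about the z-axis with cos θ = 12/13, sin θ = -5/13: (-28/17, 0, 46/17) → (-336/221, 140/221, 46/17)

T(p) = (-336/221, 140/221, 46/17)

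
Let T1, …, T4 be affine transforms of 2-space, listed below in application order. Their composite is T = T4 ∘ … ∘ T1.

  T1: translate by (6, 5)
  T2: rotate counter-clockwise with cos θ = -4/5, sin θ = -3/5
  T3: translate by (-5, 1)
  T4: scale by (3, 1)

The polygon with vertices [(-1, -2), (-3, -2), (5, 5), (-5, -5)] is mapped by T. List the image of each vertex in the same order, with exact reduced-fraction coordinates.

T1 translate by (6, 5): (-1, -2) → (5, 3); (-3, -2) → (3, 3); (5, 5) → (11, 10); (-5, -5) → (1, 0)
T2 rotate counter-clockwise with cos θ = -4/5, sin θ = -3/5: (5, 3) → (-11/5, -27/5); (3, 3) → (-3/5, -21/5); (11, 10) → (-14/5, -73/5); (1, 0) → (-4/5, -3/5)
T3 translate by (-5, 1): (-11/5, -27/5) → (-36/5, -22/5); (-3/5, -21/5) → (-28/5, -16/5); (-14/5, -73/5) → (-39/5, -68/5); (-4/5, -3/5) → (-29/5, 2/5)
T4 scale by (3, 1): (-36/5, -22/5) → (-108/5, -22/5); (-28/5, -16/5) → (-84/5, -16/5); (-39/5, -68/5) → (-117/5, -68/5); (-29/5, 2/5) → (-87/5, 2/5)

image vertices: (-108/5, -22/5), (-84/5, -16/5), (-117/5, -68/5), (-87/5, 2/5)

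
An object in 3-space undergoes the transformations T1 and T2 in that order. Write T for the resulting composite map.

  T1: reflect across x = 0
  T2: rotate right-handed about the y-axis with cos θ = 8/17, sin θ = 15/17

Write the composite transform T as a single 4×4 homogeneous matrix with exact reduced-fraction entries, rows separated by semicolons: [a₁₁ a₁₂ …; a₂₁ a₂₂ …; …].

T = [-8/17 0 15/17 0; 0 1 0 0; 15/17 0 8/17 0; 0 0 0 1]

T1 = [-1 0 0 0; 0 1 0 0; 0 0 1 0; 0 0 0 1]
T2·T1 = [-8/17 0 15/17 0; 0 1 0 0; 15/17 0 8/17 0; 0 0 0 1]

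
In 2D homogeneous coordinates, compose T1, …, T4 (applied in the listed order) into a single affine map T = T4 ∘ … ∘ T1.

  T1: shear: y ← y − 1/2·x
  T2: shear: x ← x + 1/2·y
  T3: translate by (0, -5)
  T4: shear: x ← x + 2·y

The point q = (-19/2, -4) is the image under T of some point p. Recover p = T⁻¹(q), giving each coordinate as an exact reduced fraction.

p = (-2, 0)

T1 = [1 0 0; -1/2 1 0; 0 0 1]
T2·T1 = [3/4 1/2 0; -1/2 1 0; 0 0 1]
T3·…·T1 = [3/4 1/2 0; -1/2 1 -5; 0 0 1]
T4·…·T1 = [-1/4 5/2 -10; -1/2 1 -5; 0 0 1]
det M = 1; M⁻¹ = [1 -5/2 -5/2; 1/2 -1/4 15/4; 0 0 1]
M⁻¹ · (-19/2, -4)ᵀ = (-2, 0)ᵀ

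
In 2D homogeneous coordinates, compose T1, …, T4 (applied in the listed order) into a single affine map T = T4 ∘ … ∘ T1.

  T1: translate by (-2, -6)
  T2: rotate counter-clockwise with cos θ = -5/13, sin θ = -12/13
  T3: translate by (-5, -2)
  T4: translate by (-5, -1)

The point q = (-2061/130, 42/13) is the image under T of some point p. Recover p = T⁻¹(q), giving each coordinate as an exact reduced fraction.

T1 = [1 0 -2; 0 1 -6; 0 0 1]
T2·T1 = [-5/13 12/13 -62/13; -12/13 -5/13 54/13; 0 0 1]
T3·…·T1 = [-5/13 12/13 -127/13; -12/13 -5/13 28/13; 0 0 1]
T4·…·T1 = [-5/13 12/13 -192/13; -12/13 -5/13 15/13; 0 0 1]
det M = 1; M⁻¹ = [-5/13 -12/13 -60/13; 12/13 -5/13 183/13; 0 0 1]
M⁻¹ · (-2061/130, 42/13)ᵀ = (-3/2, -9/5)ᵀ

p = (-3/2, -9/5)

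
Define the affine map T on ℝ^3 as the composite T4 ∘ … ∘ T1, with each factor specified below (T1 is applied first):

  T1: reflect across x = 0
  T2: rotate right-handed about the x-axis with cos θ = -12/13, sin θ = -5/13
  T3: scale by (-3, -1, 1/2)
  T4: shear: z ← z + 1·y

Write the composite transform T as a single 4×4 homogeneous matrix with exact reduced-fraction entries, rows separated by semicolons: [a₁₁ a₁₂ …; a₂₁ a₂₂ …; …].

T = [3 0 0 0; 0 12/13 -5/13 0; 0 19/26 -11/13 0; 0 0 0 1]

T1 = [-1 0 0 0; 0 1 0 0; 0 0 1 0; 0 0 0 1]
T2·T1 = [-1 0 0 0; 0 -12/13 5/13 0; 0 -5/13 -12/13 0; 0 0 0 1]
T3·…·T1 = [3 0 0 0; 0 12/13 -5/13 0; 0 -5/26 -6/13 0; 0 0 0 1]
T4·…·T1 = [3 0 0 0; 0 12/13 -5/13 0; 0 19/26 -11/13 0; 0 0 0 1]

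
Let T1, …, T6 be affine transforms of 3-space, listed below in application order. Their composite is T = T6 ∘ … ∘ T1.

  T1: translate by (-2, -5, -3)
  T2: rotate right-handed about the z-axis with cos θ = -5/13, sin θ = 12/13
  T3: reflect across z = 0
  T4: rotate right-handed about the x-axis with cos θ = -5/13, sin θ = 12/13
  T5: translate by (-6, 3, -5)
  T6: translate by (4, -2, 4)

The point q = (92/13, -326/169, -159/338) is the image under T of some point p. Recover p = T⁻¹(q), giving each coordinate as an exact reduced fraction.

p = (0, -4, 1/2)

T1 = [1 0 0 -2; 0 1 0 -5; 0 0 1 -3; 0 0 0 1]
T2·T1 = [-5/13 -12/13 0 70/13; 12/13 -5/13 0 1/13; 0 0 1 -3; 0 0 0 1]
T3·…·T1 = [-5/13 -12/13 0 70/13; 12/13 -5/13 0 1/13; 0 0 -1 3; 0 0 0 1]
T4·…·T1 = [-5/13 -12/13 0 70/13; -60/169 25/169 12/13 -473/169; 144/169 -60/169 5/13 -183/169; 0 0 0 1]
T5·…·T1 = [-5/13 -12/13 0 -8/13; -60/169 25/169 12/13 34/169; 144/169 -60/169 5/13 -1028/169; 0 0 0 1]
T6·…·T1 = [-5/13 -12/13 0 44/13; -60/169 25/169 12/13 -304/169; 144/169 -60/169 5/13 -352/169; 0 0 0 1]
det M = -1; M⁻¹ = [-5/13 -60/169 144/169 412/169; -12/13 25/169 -60/169 448/169; 0 12/13 5/13 32/13; 0 0 0 1]
M⁻¹ · (92/13, -326/169, -159/338)ᵀ = (0, -4, 1/2)ᵀ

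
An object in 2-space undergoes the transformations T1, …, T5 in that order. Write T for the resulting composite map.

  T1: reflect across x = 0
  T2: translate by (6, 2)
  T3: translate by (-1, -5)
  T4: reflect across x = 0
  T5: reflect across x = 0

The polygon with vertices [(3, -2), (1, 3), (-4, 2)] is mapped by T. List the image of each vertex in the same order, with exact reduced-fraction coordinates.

image vertices: (2, -5), (4, 0), (9, -1)

T1 reflect across x = 0: (3, -2) → (-3, -2); (1, 3) → (-1, 3); (-4, 2) → (4, 2)
T2 translate by (6, 2): (-3, -2) → (3, 0); (-1, 3) → (5, 5); (4, 2) → (10, 4)
T3 translate by (-1, -5): (3, 0) → (2, -5); (5, 5) → (4, 0); (10, 4) → (9, -1)
T4 reflect across x = 0: (2, -5) → (-2, -5); (4, 0) → (-4, 0); (9, -1) → (-9, -1)
T5 reflect across x = 0: (-2, -5) → (2, -5); (-4, 0) → (4, 0); (-9, -1) → (9, -1)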